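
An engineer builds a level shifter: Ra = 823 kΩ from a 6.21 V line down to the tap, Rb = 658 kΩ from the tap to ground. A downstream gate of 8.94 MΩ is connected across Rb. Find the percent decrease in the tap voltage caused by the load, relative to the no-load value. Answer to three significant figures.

The divider's output (Thévenin) resistance is Ra‖Rb = 365.7 kΩ.
Fractional drop under load = R_th/(R_th + R_L) = 365.7 / (365.7 + 8940) = 0.03929.
So the output falls by 3.93 %.

3.93 %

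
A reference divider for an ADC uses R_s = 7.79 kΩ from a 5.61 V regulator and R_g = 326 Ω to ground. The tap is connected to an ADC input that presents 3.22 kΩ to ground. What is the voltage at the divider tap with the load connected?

The load sits in parallel with R_g: R_g‖R_L = (326 × 3220) / (326 + 3220) = 296.0 Ω.
V_out = 5.61 × 296.0 / (7790 + 296.0) = 5.61 × 296.0/8086 = 0.205 V.
(Unloaded it would have been 0.225 V.)

V_out ≈ 0.205 V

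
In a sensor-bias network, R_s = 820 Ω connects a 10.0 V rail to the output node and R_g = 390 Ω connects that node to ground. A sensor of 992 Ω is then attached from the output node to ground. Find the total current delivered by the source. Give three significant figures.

R_g‖R_L = 279.9 Ω, so the source sees R_s + R_g‖R_L = 1100 Ω.
I = 10.0 V / 1100 Ω = 9.09 mA.

I ≈ 9.09 mA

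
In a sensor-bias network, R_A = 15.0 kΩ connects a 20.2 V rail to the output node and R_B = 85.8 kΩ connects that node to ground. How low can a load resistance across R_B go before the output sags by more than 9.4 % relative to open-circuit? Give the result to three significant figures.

Output resistance R_th = R_A‖R_B = (15.0 × 85.8)/100.8 = 12.77 kΩ.
The fractional drop is R_th/(R_th + R_L); requiring this ≤ 0.0940 gives R_L ≥ R_th(1/0.0940 − 1) = 12.77 × 9.638 = 123 kΩ.

R_L(min) ≈ 123 kΩ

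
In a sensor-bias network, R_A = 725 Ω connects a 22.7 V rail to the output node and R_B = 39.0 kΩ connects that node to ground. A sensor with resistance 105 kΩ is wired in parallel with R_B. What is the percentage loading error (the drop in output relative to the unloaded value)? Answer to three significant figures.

0.673 %

The divider's output (Thévenin) resistance is R_A‖R_B = 711.8 Ω.
Fractional drop under load = R_th/(R_th + R_L) = 711.8 / (711.8 + 105000) = 0.006733.
So the output falls by 0.673 %.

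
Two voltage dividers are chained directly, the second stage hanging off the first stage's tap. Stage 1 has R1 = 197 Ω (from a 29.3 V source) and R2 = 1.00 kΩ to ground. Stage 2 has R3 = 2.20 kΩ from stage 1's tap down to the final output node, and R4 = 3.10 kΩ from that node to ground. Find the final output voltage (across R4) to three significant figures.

Stage 2 presents R3+R4 = 5300 Ω as a load on stage 1's tap.
Stage 1's lower leg becomes R2‖(R3+R4) = 841.3 Ω, so V_mid = 29.3 × 841.3/1038 = 23.74 V.
Stage 2 is itself unloaded: V_out = V_mid × R4/(R3+R4) = 23.74 × 3100/5300 = 13.9 V.

V_out ≈ 13.9 V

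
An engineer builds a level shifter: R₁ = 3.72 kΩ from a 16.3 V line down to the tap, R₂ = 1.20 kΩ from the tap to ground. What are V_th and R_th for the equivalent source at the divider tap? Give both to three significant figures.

V_th is the open-circuit tap voltage: 16.3 × 1.20/(3.72 + 1.20) = 3.98 V.
With the supply zeroed, R₁ and R₂ appear in parallel from the tap: R_th = R₁‖R₂ = (3.72 × 1.20)/4.920 = 907 Ω.

V_th = 3.98 V, R_th = 907 Ω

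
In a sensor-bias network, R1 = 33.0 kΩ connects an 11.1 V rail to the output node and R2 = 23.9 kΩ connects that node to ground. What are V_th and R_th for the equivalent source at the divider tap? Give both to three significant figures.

V_th = 4.66 V, R_th = 13.9 kΩ

V_th is the open-circuit tap voltage: 11.1 × 23.9/(33.0 + 23.9) = 4.66 V.
With the supply zeroed, R1 and R2 appear in parallel from the tap: R_th = R1‖R2 = (33.0 × 23.9)/56.90 = 13.9 kΩ.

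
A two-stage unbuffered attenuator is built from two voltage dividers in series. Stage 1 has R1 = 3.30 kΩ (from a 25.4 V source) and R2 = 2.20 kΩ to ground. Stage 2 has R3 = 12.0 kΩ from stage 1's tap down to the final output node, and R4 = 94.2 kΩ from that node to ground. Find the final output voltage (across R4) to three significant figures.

V_out ≈ 8.90 V

Stage 2 presents R3+R4 = 106.2 kΩ as a load on stage 1's tap.
Stage 1's lower leg becomes R2‖(R3+R4) = 2.155 kΩ, so V_mid = 25.4 × 2.155/5.455 = 10.04 V.
Stage 2 is itself unloaded: V_out = V_mid × R4/(R3+R4) = 10.04 × 94.2/106.2 = 8.90 V.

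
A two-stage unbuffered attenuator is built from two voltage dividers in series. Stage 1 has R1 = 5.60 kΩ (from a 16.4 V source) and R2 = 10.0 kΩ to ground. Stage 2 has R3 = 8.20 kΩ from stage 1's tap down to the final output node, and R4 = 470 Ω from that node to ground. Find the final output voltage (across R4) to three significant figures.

V_out ≈ 0.403 V

Stage 2 presents R3+R4 = 8670 Ω as a load on stage 1's tap.
Stage 1's lower leg becomes R2‖(R3+R4) = 4644 Ω, so V_mid = 16.4 × 4644/10240 = 7.435 V.
Stage 2 is itself unloaded: V_out = V_mid × R4/(R3+R4) = 7.435 × 470/8670 = 0.403 V.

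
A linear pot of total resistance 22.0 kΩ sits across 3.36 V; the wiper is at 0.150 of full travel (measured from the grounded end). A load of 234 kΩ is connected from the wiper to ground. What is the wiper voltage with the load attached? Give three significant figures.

V ≈ 0.498 V

The wiper splits the pot into (1−α)R = 18.70 kΩ above and αR = 3.300 kΩ below.
Lower section ‖ load = 3.254 kΩ.
V_wiper = 3.36 × 3.254/(18.70 + 3.254) = 0.498 V.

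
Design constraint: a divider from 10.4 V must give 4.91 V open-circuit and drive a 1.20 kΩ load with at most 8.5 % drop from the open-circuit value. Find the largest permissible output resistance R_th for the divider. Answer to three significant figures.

Loading drop = R_th/(R_th + R_L) ≤ 0.0850, so R_th ≤ R_L · ε/(1−ε) = 1.20 kΩ × 0.0850/0.9150 = 111 Ω.
(Any R1, R2 with R2/(R1+R2) = 0.472 and R1‖R2 ≤ 111 Ω will meet the spec.)

R_th ≤ 111 Ω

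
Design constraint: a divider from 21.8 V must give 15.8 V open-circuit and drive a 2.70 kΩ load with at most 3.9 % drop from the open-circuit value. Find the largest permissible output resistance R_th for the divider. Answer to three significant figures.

R_th ≤ 110 Ω

Loading drop = R_th/(R_th + R_L) ≤ 0.0390, so R_th ≤ R_L · ε/(1−ε) = 2.70 kΩ × 0.0390/0.9610 = 110 Ω.
(Any R1, R2 with R2/(R1+R2) = 0.725 and R1‖R2 ≤ 110 Ω will meet the spec.)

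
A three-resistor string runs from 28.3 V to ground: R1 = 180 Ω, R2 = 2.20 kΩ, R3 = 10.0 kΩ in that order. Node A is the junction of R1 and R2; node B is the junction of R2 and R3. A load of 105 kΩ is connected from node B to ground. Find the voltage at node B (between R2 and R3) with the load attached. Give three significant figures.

At node B, R3 is in parallel with the load: R3‖R_L = 9130 Ω.
Below node A the resistance is R2 + (R3‖R_L) = 11330 Ω, so V_A = 28.3 × 11330/11510 = 27.86 V.
Then V_B = V_A × (R3‖R_L)/(R2 + R3‖R_L) = 27.86 × 9130/11330 = 22.4 V.

V ≈ 22.4 V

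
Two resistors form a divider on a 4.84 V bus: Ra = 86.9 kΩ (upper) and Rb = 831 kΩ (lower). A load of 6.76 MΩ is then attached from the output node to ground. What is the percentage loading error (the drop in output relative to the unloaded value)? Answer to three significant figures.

The divider's output (Thévenin) resistance is Ra‖Rb = 78.67 kΩ.
Fractional drop under load = R_th/(R_th + R_L) = 78.67 / (78.67 + 6760) = 0.01150.
So the output falls by 1.15 %.

1.15 %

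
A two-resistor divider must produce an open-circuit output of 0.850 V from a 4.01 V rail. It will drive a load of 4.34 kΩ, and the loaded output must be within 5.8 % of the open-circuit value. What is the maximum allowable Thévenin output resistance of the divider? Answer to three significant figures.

R_th ≤ 267 Ω

Loading drop = R_th/(R_th + R_L) ≤ 0.0580, so R_th ≤ R_L · ε/(1−ε) = 4.34 kΩ × 0.0580/0.9420 = 267 Ω.
(Any R1, R2 with R2/(R1+R2) = 0.212 and R1‖R2 ≤ 267 Ω will meet the spec.)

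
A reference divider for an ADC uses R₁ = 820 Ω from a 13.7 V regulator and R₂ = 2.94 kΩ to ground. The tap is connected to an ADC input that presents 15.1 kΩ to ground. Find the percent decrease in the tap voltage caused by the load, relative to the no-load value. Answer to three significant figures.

4.07 %

The divider's output (Thévenin) resistance is R₁‖R₂ = 641.2 Ω.
Fractional drop under load = R_th/(R_th + R_L) = 641.2 / (641.2 + 15100) = 0.04073.
So the output falls by 4.07 %.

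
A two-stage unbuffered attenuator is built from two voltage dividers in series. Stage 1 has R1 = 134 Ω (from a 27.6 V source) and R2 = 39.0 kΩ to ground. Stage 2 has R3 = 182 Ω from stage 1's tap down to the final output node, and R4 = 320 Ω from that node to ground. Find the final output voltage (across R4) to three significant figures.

V_out ≈ 13.8 V

Stage 2 presents R3+R4 = 502.0 Ω as a load on stage 1's tap.
Stage 1's lower leg becomes R2‖(R3+R4) = 495.6 Ω, so V_mid = 27.6 × 495.6/629.6 = 21.73 V.
Stage 2 is itself unloaded: V_out = V_mid × R4/(R3+R4) = 21.73 × 320/502.0 = 13.8 V.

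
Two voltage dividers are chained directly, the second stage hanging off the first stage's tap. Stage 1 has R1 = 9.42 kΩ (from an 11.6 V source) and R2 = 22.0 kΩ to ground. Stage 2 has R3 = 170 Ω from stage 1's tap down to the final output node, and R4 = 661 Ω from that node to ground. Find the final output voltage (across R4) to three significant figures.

Stage 2 presents R3+R4 = 831.0 Ω as a load on stage 1's tap.
Stage 1's lower leg becomes R2‖(R3+R4) = 800.8 Ω, so V_mid = 11.6 × 800.8/10220 = 0.9088 V.
Stage 2 is itself unloaded: V_out = V_mid × R4/(R3+R4) = 0.9088 × 661/831.0 = 0.723 V.

V_out ≈ 0.723 V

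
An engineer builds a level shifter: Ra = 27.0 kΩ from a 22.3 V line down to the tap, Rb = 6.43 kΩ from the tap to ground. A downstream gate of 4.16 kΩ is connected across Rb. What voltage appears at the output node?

V_out ≈ 1.91 V

The load sits in parallel with Rb: Rb‖R_L = (6.43 × 4.16) / (6.43 + 4.16) = 2.526 kΩ.
V_out = 22.3 × 2.526 / (27.0 + 2.526) = 22.3 × 2.526/29.53 = 1.91 V.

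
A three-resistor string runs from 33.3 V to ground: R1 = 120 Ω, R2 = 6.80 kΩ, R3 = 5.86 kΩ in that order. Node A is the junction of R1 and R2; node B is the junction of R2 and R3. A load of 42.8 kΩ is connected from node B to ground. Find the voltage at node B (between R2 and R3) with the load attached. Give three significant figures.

At node B, R3 is in parallel with the load: R3‖R_L = 5154 Ω.
Below node A the resistance is R2 + (R3‖R_L) = 11950 Ω, so V_A = 33.3 × 11950/12070 = 32.97 V.
Then V_B = V_A × (R3‖R_L)/(R2 + R3‖R_L) = 32.97 × 5154/11950 = 14.2 V.

V ≈ 14.2 V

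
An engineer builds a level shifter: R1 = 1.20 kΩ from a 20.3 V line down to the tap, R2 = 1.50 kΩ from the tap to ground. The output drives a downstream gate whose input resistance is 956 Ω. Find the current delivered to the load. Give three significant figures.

R2‖R_L = 583.9 Ω; V_out = 20.3 × 583.9/1784 = 6.644 V.
I_L = V_out / R_L = 6.644 / 956 Ω = 6.95 mA.

I_L ≈ 6.95 mA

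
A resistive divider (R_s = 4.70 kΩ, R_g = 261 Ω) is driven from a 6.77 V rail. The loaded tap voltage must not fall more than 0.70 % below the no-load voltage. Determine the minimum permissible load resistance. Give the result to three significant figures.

Output resistance R_th = R_s‖R_g = (4700 × 261)/4961 = 247.3 Ω.
The fractional drop is R_th/(R_th + R_L); requiring this ≤ 0.00700 gives R_L ≥ R_th(1/0.00700 − 1) = 247.3 × 141.9 = 35.1 kΩ.

R_L(min) ≈ 35.1 kΩ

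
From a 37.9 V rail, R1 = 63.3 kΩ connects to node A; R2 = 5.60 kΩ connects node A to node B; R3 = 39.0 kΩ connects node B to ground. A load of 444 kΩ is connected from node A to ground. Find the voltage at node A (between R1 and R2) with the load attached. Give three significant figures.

V ≈ 14.8 V

Below node A the series string R2+R3 = 44.60 kΩ sits in parallel with the 444 kΩ load: 40.53 kΩ.
V_A = 37.9 × 40.53/(63.3 + 40.53) = 14.8 V.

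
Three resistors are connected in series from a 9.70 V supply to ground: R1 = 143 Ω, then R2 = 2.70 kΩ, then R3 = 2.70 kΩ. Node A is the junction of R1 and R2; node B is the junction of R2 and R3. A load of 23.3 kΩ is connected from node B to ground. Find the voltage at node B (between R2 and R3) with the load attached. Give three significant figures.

At node B, R3 is in parallel with the load: R3‖R_L = 2420 Ω.
Below node A the resistance is R2 + (R3‖R_L) = 5120 Ω, so V_A = 9.70 × 5120/5263 = 9.436 V.
Then V_B = V_A × (R3‖R_L)/(R2 + R3‖R_L) = 9.436 × 2420/5120 = 4.46 V.

V ≈ 4.46 V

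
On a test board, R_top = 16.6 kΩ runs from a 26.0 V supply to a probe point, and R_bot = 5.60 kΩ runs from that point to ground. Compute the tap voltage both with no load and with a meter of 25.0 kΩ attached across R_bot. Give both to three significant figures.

Unloaded: 6.56 V; loaded: 5.62 V

Open-circuit: V = 26.0 × 5.60/(16.6 + 5.60) = 6.56 V.
With the load, R_bot becomes R_bot‖R_L = 4.575 kΩ, so V = 26.0 × 4.575/21.18 = 5.62 V.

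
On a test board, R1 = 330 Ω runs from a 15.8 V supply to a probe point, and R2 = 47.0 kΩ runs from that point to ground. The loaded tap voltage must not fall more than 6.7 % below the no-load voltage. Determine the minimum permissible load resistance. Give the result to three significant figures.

R_L(min) ≈ 4.56 kΩ

Output resistance R_th = R1‖R2 = (330 × 47000)/47330 = 327.7 Ω.
The fractional drop is R_th/(R_th + R_L); requiring this ≤ 0.0670 gives R_L ≥ R_th(1/0.0670 − 1) = 327.7 × 13.93 = 4.56 kΩ.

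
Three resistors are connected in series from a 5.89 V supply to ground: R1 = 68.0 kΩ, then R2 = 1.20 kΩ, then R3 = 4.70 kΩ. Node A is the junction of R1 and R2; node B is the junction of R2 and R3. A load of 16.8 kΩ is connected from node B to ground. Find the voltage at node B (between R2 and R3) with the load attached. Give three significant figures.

At node B, R3 is in parallel with the load: R3‖R_L = 3.673 kΩ.
Below node A the resistance is R2 + (R3‖R_L) = 4.873 kΩ, so V_A = 5.89 × 4.873/72.87 = 0.3938 V.
Then V_B = V_A × (R3‖R_L)/(R2 + R3‖R_L) = 0.3938 × 3.673/4.873 = 0.297 V.

V ≈ 0.297 V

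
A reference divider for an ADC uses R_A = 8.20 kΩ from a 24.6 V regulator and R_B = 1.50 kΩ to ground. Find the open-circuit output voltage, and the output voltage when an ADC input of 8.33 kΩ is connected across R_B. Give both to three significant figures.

Unloaded: 3.80 V; loaded: 3.30 V

Open-circuit: V = 24.6 × 1.50/(8.20 + 1.50) = 3.80 V.
With the load, R_B becomes R_B‖R_L = 1.271 kΩ, so V = 24.6 × 1.271/9.471 = 3.30 V.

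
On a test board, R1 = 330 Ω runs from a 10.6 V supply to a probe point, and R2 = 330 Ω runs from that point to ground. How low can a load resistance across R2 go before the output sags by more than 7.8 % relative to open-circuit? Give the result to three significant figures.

R_L(min) ≈ 1.95 kΩ

Output resistance R_th = R1‖R2 = (330 × 330)/660.0 = 165.0 Ω.
The fractional drop is R_th/(R_th + R_L); requiring this ≤ 0.0780 gives R_L ≥ R_th(1/0.0780 − 1) = 165.0 × 11.82 = 1.95 kΩ.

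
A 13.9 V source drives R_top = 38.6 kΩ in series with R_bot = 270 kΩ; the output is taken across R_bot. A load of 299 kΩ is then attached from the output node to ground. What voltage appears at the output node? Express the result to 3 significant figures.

The load sits in parallel with R_bot: R_bot‖R_L = (270 × 299) / (270 + 299) = 141.9 kΩ.
V_out = 13.9 × 141.9 / (38.6 + 141.9) = 13.9 × 141.9/180.5 = 10.9 V.

V_out ≈ 10.9 V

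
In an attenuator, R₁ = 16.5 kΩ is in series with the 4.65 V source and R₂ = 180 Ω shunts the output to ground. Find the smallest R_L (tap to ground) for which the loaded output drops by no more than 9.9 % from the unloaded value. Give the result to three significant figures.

R_L(min) ≈ 1.62 kΩ

Output resistance R_th = R₁‖R₂ = (16500 × 180)/16680 = 178.1 Ω.
The fractional drop is R_th/(R_th + R_L); requiring this ≤ 0.0990 gives R_L ≥ R_th(1/0.0990 − 1) = 178.1 × 9.101 = 1.62 kΩ.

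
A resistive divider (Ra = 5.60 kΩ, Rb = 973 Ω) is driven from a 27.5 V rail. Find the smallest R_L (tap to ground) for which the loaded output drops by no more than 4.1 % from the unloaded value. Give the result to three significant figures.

Output resistance R_th = Ra‖Rb = (5600 × 973)/6573 = 829.0 Ω.
The fractional drop is R_th/(R_th + R_L); requiring this ≤ 0.0410 gives R_L ≥ R_th(1/0.0410 − 1) = 829.0 × 23.39 = 19.4 kΩ.

R_L(min) ≈ 19.4 kΩ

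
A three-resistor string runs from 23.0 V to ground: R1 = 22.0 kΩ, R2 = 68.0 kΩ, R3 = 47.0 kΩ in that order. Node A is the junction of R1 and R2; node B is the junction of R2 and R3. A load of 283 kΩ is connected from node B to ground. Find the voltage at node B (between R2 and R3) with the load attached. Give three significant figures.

At node B, R3 is in parallel with the load: R3‖R_L = 40.31 kΩ.
Below node A the resistance is R2 + (R3‖R_L) = 108.3 kΩ, so V_A = 23.0 × 108.3/130.3 = 19.12 V.
Then V_B = V_A × (R3‖R_L)/(R2 + R3‖R_L) = 19.12 × 40.31/108.3 = 7.11 V.

V ≈ 7.11 V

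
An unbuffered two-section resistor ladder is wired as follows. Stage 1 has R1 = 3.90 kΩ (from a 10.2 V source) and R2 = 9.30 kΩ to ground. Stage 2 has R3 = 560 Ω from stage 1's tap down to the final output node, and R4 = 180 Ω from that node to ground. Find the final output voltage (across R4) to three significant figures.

V_out ≈ 0.371 V

Stage 2 presents R3+R4 = 740.0 Ω as a load on stage 1's tap.
Stage 1's lower leg becomes R2‖(R3+R4) = 685.5 Ω, so V_mid = 10.2 × 685.5/4585 = 1.525 V.
Stage 2 is itself unloaded: V_out = V_mid × R4/(R3+R4) = 1.525 × 180/740.0 = 0.371 V.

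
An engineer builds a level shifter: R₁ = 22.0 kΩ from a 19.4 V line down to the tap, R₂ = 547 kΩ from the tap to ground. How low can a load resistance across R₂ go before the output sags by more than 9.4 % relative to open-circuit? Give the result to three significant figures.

R_L(min) ≈ 204 kΩ

Output resistance R_th = R₁‖R₂ = (22.0 × 547)/569.0 = 21.15 kΩ.
The fractional drop is R_th/(R_th + R_L); requiring this ≤ 0.0940 gives R_L ≥ R_th(1/0.0940 − 1) = 21.15 × 9.638 = 204 kΩ.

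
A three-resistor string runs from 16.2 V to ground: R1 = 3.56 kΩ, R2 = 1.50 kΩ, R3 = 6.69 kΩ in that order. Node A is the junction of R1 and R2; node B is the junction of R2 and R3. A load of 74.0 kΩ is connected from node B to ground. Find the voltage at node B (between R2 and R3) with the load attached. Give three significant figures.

V ≈ 8.88 V

At node B, R3 is in parallel with the load: R3‖R_L = 6.135 kΩ.
Below node A the resistance is R2 + (R3‖R_L) = 7.635 kΩ, so V_A = 16.2 × 7.635/11.20 = 11.05 V.
Then V_B = V_A × (R3‖R_L)/(R2 + R3‖R_L) = 11.05 × 6.135/7.635 = 8.88 V.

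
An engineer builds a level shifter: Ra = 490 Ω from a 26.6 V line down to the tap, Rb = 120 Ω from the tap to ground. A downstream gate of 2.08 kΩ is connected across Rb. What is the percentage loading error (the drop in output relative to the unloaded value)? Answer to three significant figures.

The divider's output (Thévenin) resistance is Ra‖Rb = 96.39 Ω.
Fractional drop under load = R_th/(R_th + R_L) = 96.39 / (96.39 + 2080) = 0.04429.
So the output falls by 4.43 %.

4.43 %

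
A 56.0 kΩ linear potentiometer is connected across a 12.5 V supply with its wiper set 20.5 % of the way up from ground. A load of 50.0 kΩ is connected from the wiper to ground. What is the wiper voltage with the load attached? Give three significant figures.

V ≈ 2.17 V

The wiper splits the pot into (1−α)R = 44.52 kΩ above and αR = 11.48 kΩ below.
Lower section ‖ load = 9.336 kΩ.
V_wiper = 12.5 × 9.336/(44.52 + 9.336) = 2.17 V.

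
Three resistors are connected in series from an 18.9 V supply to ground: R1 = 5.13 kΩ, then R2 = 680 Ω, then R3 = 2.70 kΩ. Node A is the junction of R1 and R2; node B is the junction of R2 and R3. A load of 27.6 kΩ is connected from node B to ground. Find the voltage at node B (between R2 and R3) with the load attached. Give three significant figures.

At node B, R3 is in parallel with the load: R3‖R_L = 2459 Ω.
Below node A the resistance is R2 + (R3‖R_L) = 3139 Ω, so V_A = 18.9 × 3139/8269 = 7.175 V.
Then V_B = V_A × (R3‖R_L)/(R2 + R3‖R_L) = 7.175 × 2459/3139 = 5.62 V.

V ≈ 5.62 V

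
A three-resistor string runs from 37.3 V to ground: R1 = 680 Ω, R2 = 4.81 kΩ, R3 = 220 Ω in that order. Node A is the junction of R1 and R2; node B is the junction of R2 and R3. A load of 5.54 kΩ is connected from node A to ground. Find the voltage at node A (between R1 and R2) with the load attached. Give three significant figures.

Below node A the series string R2+R3 = 5030 Ω sits in parallel with the 5540 Ω load: 2636 Ω.
V_A = 37.3 × 2636/(680 + 2636) = 29.7 V.

V ≈ 29.7 V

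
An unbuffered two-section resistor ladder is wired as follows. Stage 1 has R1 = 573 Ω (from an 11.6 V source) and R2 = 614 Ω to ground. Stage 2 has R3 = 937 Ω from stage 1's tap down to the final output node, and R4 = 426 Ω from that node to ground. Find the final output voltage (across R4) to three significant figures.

V_out ≈ 1.54 V

Stage 2 presents R3+R4 = 1363 Ω as a load on stage 1's tap.
Stage 1's lower leg becomes R2‖(R3+R4) = 423.3 Ω, so V_mid = 11.6 × 423.3/996.3 = 4.929 V.
Stage 2 is itself unloaded: V_out = V_mid × R4/(R3+R4) = 4.929 × 426/1363 = 1.54 V.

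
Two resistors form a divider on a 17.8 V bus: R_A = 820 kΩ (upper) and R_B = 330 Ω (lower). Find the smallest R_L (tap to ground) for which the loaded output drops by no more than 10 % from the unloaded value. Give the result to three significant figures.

Output resistance R_th = R_A‖R_B = (820000 × 330)/820300 = 329.9 Ω.
The fractional drop is R_th/(R_th + R_L); requiring this ≤ 0.100 gives R_L ≥ R_th(1/0.100 − 1) = 329.9 × 9.000 = 2.97 kΩ.

R_L(min) ≈ 2.97 kΩ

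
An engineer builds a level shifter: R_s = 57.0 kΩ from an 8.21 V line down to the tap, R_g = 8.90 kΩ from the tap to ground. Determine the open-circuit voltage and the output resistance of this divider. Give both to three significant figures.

V_th = 1.11 V, R_th = 7.70 kΩ

V_th is the open-circuit tap voltage: 8.21 × 8.90/(57.0 + 8.90) = 1.11 V.
With the supply zeroed, R_s and R_g appear in parallel from the tap: R_th = R_s‖R_g = (57.0 × 8.90)/65.90 = 7.70 kΩ.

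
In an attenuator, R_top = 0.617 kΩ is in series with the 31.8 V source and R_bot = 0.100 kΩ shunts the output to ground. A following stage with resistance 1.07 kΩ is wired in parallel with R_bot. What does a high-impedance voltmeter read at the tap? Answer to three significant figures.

The load sits in parallel with R_bot: R_bot‖R_L = (100 × 1070) / (100 + 1070) = 91.45 Ω.
V_out = 31.8 × 91.45 / (617 + 91.45) = 31.8 × 91.45/708.5 = 4.11 V.
(Unloaded it would have been 4.44 V.)

V_out ≈ 4.11 V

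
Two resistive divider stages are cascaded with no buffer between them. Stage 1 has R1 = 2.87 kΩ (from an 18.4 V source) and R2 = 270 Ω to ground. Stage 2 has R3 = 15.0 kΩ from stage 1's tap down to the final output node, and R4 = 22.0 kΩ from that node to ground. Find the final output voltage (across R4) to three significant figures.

Stage 2 presents R3+R4 = 37000 Ω as a load on stage 1's tap.
Stage 1's lower leg becomes R2‖(R3+R4) = 268.0 Ω, so V_mid = 18.4 × 268.0/3138 = 1.572 V.
Stage 2 is itself unloaded: V_out = V_mid × R4/(R3+R4) = 1.572 × 22000/37000 = 0.935 V.

V_out ≈ 0.935 V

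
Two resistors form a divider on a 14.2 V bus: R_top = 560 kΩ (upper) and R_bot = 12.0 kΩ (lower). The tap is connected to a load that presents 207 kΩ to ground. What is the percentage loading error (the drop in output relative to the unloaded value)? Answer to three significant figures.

The divider's output (Thévenin) resistance is R_top‖R_bot = 11.75 kΩ.
Fractional drop under load = R_th/(R_th + R_L) = 11.75 / (11.75 + 207) = 0.05371.
So the output falls by 5.37 %.

5.37 %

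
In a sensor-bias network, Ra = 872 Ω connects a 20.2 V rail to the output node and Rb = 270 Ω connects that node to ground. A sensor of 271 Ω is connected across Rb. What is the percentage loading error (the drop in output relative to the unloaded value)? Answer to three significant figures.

43.2 %

Unloaded V = 20.2 × 270/1142 = 4.776 V.
Loaded: Rb‖R_L = 135.2 Ω, giving V = 20.2 × 135.2/1007 = 2.712 V.
Drop = (4.776 − 2.712) / 4.776 = 43.2 %.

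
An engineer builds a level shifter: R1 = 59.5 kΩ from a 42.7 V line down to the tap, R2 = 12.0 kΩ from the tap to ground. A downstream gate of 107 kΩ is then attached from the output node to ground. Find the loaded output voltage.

V_out ≈ 6.55 V

The load sits in parallel with R2: R2‖R_L = (12.0 × 107) / (12.0 + 107) = 10.79 kΩ.
V_out = 42.7 × 10.79 / (59.5 + 10.79) = 42.7 × 10.79/70.29 = 6.55 V.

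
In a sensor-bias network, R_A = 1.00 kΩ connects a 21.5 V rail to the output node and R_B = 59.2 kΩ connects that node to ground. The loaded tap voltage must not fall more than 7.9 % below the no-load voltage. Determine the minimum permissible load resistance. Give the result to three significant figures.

R_L(min) ≈ 11.5 kΩ

Output resistance R_th = R_A‖R_B = (1000 × 59200)/60200 = 983.4 Ω.
The fractional drop is R_th/(R_th + R_L); requiring this ≤ 0.0790 gives R_L ≥ R_th(1/0.0790 − 1) = 983.4 × 11.66 = 11.5 kΩ.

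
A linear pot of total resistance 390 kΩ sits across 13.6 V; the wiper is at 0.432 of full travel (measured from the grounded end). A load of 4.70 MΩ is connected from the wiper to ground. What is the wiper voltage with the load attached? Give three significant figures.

V ≈ 5.76 V

The wiper splits the pot into (1−α)R = 221.5 kΩ above and αR = 168.5 kΩ below.
Lower section ‖ load = 162.6 kΩ.
V_wiper = 13.6 × 162.6/(221.5 + 162.6) = 5.76 V.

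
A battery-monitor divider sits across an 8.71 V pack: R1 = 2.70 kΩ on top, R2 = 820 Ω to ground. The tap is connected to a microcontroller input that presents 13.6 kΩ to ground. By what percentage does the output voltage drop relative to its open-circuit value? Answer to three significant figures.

The divider's output (Thévenin) resistance is R1‖R2 = 629.0 Ω.
Fractional drop under load = R_th/(R_th + R_L) = 629.0 / (629.0 + 13600) = 0.04420.
So the output falls by 4.42 %.

4.42 %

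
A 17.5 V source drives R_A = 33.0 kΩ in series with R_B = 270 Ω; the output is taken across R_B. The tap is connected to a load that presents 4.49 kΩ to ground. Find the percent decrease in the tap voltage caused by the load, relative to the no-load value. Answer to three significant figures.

5.63 %

The divider's output (Thévenin) resistance is R_A‖R_B = 267.8 Ω.
Fractional drop under load = R_th/(R_th + R_L) = 267.8 / (267.8 + 4490) = 0.05629.
So the output falls by 5.63 %.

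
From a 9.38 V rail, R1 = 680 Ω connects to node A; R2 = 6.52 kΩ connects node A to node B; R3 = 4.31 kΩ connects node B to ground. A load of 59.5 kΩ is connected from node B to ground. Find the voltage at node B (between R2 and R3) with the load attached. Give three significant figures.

At node B, R3 is in parallel with the load: R3‖R_L = 4019 Ω.
Below node A the resistance is R2 + (R3‖R_L) = 10540 Ω, so V_A = 9.38 × 10540/11220 = 8.811 V.
Then V_B = V_A × (R3‖R_L)/(R2 + R3‖R_L) = 8.811 × 4019/10540 = 3.36 V.

V ≈ 3.36 V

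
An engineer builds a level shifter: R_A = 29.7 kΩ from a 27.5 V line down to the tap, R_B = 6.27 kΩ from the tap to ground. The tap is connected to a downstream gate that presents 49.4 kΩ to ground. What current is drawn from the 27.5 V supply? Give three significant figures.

R_B‖R_L = 5.564 kΩ, so the source sees R_A + R_B‖R_L = 35.26 kΩ.
I = 27.5 V / 35.26 kΩ = 0.780 mA.

I ≈ 0.780 mA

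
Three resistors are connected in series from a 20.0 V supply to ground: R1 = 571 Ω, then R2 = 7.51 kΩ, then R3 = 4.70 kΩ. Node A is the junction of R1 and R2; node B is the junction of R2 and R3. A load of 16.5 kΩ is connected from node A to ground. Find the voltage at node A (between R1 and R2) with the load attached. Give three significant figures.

Below node A the series string R2+R3 = 12210 Ω sits in parallel with the 16500 Ω load: 7017 Ω.
V_A = 20.0 × 7017/(571 + 7017) = 18.5 V.

V ≈ 18.5 V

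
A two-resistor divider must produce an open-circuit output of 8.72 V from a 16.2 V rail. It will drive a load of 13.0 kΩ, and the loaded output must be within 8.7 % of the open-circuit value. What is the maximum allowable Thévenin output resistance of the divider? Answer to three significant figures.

Loading drop = R_th/(R_th + R_L) ≤ 0.0870, so R_th ≤ R_L · ε/(1−ε) = 13.0 kΩ × 0.0870/0.9130 = 1.24 kΩ.
(Any R1, R2 with R2/(R1+R2) = 0.538 and R1‖R2 ≤ 1.24 kΩ will meet the spec.)

R_th ≤ 1.24 kΩ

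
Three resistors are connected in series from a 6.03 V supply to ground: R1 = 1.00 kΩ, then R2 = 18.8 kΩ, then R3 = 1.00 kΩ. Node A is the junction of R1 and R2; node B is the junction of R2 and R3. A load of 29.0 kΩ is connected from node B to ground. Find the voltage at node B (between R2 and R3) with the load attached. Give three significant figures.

At node B, R3 is in parallel with the load: R3‖R_L = 0.9667 kΩ.
Below node A the resistance is R2 + (R3‖R_L) = 19.77 kΩ, so V_A = 6.03 × 19.77/20.77 = 5.740 V.
Then V_B = V_A × (R3‖R_L)/(R2 + R3‖R_L) = 5.740 × 0.9667/19.77 = 0.281 V.

V ≈ 0.281 V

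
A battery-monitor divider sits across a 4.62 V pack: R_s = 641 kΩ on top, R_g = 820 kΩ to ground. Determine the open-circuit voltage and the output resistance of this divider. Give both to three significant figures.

V_th = 2.59 V, R_th = 360 kΩ

V_th is the open-circuit tap voltage: 4.62 × 820/(641 + 820) = 2.59 V.
With the supply zeroed, R_s and R_g appear in parallel from the tap: R_th = R_s‖R_g = (641 × 820)/1461 = 360 kΩ.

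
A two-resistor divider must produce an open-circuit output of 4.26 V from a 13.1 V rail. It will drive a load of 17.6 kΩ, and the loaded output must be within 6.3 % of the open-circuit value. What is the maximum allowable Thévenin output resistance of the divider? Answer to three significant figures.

R_th ≤ 1.18 kΩ

Loading drop = R_th/(R_th + R_L) ≤ 0.0630, so R_th ≤ R_L · ε/(1−ε) = 17.6 kΩ × 0.0630/0.9370 = 1.18 kΩ.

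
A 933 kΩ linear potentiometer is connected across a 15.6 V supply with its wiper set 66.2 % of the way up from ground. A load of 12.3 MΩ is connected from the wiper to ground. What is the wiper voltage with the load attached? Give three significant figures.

V ≈ 10.2 V

The wiper splits the pot into (1−α)R = 315.4 kΩ above and αR = 617.6 kΩ below.
Lower section ‖ load = 588.1 kΩ.
V_wiper = 15.6 × 588.1/(315.4 + 588.1) = 10.2 V.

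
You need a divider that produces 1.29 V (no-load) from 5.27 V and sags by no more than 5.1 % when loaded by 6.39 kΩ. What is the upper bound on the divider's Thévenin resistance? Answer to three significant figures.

R_th ≤ 343 Ω

Loading drop = R_th/(R_th + R_L) ≤ 0.0510, so R_th ≤ R_L · ε/(1−ε) = 6.39 kΩ × 0.0510/0.9490 = 343 Ω.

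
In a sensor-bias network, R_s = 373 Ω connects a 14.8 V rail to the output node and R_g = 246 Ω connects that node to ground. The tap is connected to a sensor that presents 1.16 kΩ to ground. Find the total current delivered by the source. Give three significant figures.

R_g‖R_L = 203.0 Ω, so the source sees R_s + R_g‖R_L = 576.0 Ω.
I = 14.8 V / 576.0 Ω = 25.7 mA.

I ≈ 25.7 mA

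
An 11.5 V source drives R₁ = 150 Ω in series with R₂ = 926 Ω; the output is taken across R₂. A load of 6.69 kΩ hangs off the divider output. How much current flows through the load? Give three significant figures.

I_L ≈ 1.45 mA

R₂‖R_L = 813.4 Ω; V_out = 11.5 × 813.4/963.4 = 9.709 V.
I_L = V_out / R_L = 9.709 / 6.69 kΩ = 1.45 mA.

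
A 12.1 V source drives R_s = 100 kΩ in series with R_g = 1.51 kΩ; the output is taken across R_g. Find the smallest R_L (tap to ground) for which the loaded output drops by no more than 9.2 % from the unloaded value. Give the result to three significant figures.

R_L(min) ≈ 14.7 kΩ

Output resistance R_th = R_s‖R_g = (100 × 1.51)/101.5 = 1.488 kΩ.
The fractional drop is R_th/(R_th + R_L); requiring this ≤ 0.0920 gives R_L ≥ R_th(1/0.0920 − 1) = 1.488 × 9.870 = 14.7 kΩ.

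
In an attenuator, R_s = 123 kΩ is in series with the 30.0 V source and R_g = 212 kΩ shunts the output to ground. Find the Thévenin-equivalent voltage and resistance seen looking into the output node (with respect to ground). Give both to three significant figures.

V_th = 19.0 V, R_th = 77.8 kΩ

V_th is the open-circuit tap voltage: 30.0 × 212/(123 + 212) = 19.0 V.
With the supply zeroed, R_s and R_g appear in parallel from the tap: R_th = R_s‖R_g = (123 × 212)/335.0 = 77.8 kΩ.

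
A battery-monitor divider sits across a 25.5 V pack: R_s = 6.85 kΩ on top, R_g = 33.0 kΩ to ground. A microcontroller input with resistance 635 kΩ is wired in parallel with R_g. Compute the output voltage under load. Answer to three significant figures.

The load sits in parallel with R_g: R_g‖R_L = (33.0 × 635) / (33.0 + 635) = 31.37 kΩ.
V_out = 25.5 × 31.37 / (6.85 + 31.37) = 25.5 × 31.37/38.22 = 20.9 V.
(Unloaded it would have been 21.1 V.)

V_out ≈ 20.9 V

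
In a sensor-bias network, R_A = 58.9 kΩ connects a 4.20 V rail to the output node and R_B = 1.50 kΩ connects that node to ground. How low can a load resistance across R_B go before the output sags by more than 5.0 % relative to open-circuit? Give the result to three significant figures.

R_L(min) ≈ 27.8 kΩ

Output resistance R_th = R_A‖R_B = (58.9 × 1.50)/60.40 = 1.463 kΩ.
The fractional drop is R_th/(R_th + R_L); requiring this ≤ 0.0500 gives R_L ≥ R_th(1/0.0500 − 1) = 1.463 × 19.00 = 27.8 kΩ.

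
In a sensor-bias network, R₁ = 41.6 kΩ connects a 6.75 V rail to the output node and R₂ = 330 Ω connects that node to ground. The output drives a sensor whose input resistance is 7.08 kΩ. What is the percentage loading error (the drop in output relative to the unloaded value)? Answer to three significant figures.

The divider's output (Thévenin) resistance is R₁‖R₂ = 327.4 Ω.
Fractional drop under load = R_th/(R_th + R_L) = 327.4 / (327.4 + 7080) = 0.04420.
So the output falls by 4.42 %.

4.42 %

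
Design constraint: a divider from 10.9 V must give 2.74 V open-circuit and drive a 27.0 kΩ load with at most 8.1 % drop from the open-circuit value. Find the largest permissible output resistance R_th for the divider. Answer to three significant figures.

Loading drop = R_th/(R_th + R_L) ≤ 0.0810, so R_th ≤ R_L · ε/(1−ε) = 27.0 kΩ × 0.0810/0.9190 = 2.38 kΩ.
(Any R1, R2 with R2/(R1+R2) = 0.251 and R1‖R2 ≤ 2.38 kΩ will meet the spec.)

R_th ≤ 2.38 kΩ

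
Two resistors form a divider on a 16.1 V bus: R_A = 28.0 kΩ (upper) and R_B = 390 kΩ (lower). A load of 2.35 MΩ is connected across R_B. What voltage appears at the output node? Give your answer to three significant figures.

The load sits in parallel with R_B: R_B‖R_L = (390 × 2350) / (390 + 2350) = 334.5 kΩ.
V_out = 16.1 × 334.5 / (28.0 + 334.5) = 16.1 × 334.5/362.5 = 14.9 V.

V_out ≈ 14.9 V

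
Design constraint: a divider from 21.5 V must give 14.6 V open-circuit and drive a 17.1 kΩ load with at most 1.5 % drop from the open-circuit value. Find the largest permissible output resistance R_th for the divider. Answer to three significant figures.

R_th ≤ 260 Ω

Loading drop = R_th/(R_th + R_L) ≤ 0.0150, so R_th ≤ R_L · ε/(1−ε) = 17.1 kΩ × 0.0150/0.9850 = 260 Ω.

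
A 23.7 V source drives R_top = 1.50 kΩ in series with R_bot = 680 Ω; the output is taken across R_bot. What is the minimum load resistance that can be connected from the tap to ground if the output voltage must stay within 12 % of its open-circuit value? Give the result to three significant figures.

R_L(min) ≈ 3.43 kΩ

Output resistance R_th = R_top‖R_bot = (1500 × 680)/2180 = 467.9 Ω.
The fractional drop is R_th/(R_th + R_L); requiring this ≤ 0.120 gives R_L ≥ R_th(1/0.120 − 1) = 467.9 × 7.333 = 3.43 kΩ.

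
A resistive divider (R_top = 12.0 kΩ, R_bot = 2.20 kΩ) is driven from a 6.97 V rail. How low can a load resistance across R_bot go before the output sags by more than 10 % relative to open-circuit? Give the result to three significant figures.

R_L(min) ≈ 16.7 kΩ

Output resistance R_th = R_top‖R_bot = (12.0 × 2.20)/14.20 = 1.859 kΩ.
The fractional drop is R_th/(R_th + R_L); requiring this ≤ 0.100 gives R_L ≥ R_th(1/0.100 − 1) = 1.859 × 9.000 = 16.7 kΩ.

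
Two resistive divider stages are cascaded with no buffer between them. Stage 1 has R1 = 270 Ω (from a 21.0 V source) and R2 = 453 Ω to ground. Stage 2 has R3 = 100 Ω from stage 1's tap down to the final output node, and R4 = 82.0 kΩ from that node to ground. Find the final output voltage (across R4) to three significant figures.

V_out ≈ 13.1 V

Stage 2 presents R3+R4 = 82100 Ω as a load on stage 1's tap.
Stage 1's lower leg becomes R2‖(R3+R4) = 450.5 Ω, so V_mid = 21.0 × 450.5/720.5 = 13.13 V.
Stage 2 is itself unloaded: V_out = V_mid × R4/(R3+R4) = 13.13 × 82000/82100 = 13.1 V.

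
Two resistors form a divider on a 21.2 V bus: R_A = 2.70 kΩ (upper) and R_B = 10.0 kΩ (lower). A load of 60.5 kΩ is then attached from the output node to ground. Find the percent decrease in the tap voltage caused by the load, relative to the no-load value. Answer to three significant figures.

3.39 %

The divider's output (Thévenin) resistance is R_A‖R_B = 2.126 kΩ.
Fractional drop under load = R_th/(R_th + R_L) = 2.126 / (2.126 + 60.5) = 0.03395.
So the output falls by 3.39 %.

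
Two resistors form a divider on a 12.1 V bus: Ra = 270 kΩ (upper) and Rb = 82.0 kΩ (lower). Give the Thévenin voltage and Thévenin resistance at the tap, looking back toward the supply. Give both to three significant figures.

V_th = 2.82 V, R_th = 62.9 kΩ

V_th is the open-circuit tap voltage: 12.1 × 82.0/(270 + 82.0) = 2.82 V.
With the supply zeroed, Ra and Rb appear in parallel from the tap: R_th = Ra‖Rb = (270 × 82.0)/352.0 = 62.9 kΩ.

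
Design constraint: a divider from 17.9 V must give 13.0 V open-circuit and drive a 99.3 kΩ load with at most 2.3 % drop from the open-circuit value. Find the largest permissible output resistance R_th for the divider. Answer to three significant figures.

R_th ≤ 2.34 kΩ

Loading drop = R_th/(R_th + R_L) ≤ 0.0230, so R_th ≤ R_L · ε/(1−ε) = 99.3 kΩ × 0.0230/0.9770 = 2.34 kΩ.
(Any R1, R2 with R2/(R1+R2) = 0.726 and R1‖R2 ≤ 2.34 kΩ will meet the spec.)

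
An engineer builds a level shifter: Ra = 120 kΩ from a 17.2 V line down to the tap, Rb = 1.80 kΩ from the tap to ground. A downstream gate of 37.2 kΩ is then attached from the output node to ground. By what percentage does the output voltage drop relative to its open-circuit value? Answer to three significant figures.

4.55 %

The divider's output (Thévenin) resistance is Ra‖Rb = 1.773 kΩ.
Fractional drop under load = R_th/(R_th + R_L) = 1.773 / (1.773 + 37.2) = 0.04550.
So the output falls by 4.55 %.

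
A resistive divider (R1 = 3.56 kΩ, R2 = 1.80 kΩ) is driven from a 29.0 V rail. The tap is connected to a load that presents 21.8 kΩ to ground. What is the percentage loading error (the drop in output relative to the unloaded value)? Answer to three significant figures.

5.20 %

The divider's output (Thévenin) resistance is R1‖R2 = 1.196 kΩ.
Fractional drop under load = R_th/(R_th + R_L) = 1.196 / (1.196 + 21.8) = 0.05199.
So the output falls by 5.20 %.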